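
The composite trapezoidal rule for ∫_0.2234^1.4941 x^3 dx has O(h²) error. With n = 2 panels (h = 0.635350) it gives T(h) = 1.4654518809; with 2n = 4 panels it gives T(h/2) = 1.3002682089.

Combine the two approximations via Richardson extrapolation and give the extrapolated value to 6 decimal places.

Leading term ∝ h^2; use weight 4 = 2^2.
2^2·A(h/2) = 5.2010728356; minus A(h) gives 3.7356209547.
R = 3.7356209547/3 = 1.2452069849

1.245207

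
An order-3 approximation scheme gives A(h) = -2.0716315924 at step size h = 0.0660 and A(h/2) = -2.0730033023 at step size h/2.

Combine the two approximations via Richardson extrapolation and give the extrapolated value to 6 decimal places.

-2.073199

r = 3: numerator weight 8, denominator 7.
Numerator 8*A(h/2) − A(h) = 8*(-2.0730033023) − (-2.0716315924) = -14.5123948260
(8*(-2.0730033023) − (-2.0716315924))/(8 − 1) = -2.0731992609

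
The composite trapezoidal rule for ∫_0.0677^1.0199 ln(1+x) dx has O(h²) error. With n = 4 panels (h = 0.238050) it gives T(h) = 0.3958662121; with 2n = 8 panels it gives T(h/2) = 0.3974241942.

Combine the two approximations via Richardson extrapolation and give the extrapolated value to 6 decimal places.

0.397944

Order 2 gives 2^r = 4 and 2^r − 1 = 3.
Numerator 4×A(h/2) − A(h) = 4×0.3974241942 − 0.3958662121 = 1.1938305647
R = 1.1938305647/3 = 0.3979435216
Correction |R − A(h/2)| = 5.193e-04; gap |A(h/2) − A(h)| = 1.558e-03.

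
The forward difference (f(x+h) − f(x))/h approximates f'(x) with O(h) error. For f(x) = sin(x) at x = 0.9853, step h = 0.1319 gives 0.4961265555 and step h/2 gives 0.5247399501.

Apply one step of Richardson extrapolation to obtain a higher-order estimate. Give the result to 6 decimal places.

0.553353

r = 1, so 2^r = 2.
2^1·A(h/2) = 1.0494799002; minus A(h) gives 0.5533533447.
0.5533533447 ÷ 1 = 0.5533533447
Correction |R − A(h/2)| = 2.861e-02; gap |A(h/2) − A(h)| = 2.861e-02.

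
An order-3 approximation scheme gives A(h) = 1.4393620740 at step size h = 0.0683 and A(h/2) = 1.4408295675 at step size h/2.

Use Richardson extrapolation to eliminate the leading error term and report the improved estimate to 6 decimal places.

Leading term ∝ h^3; use weight 8 = 2^3.
2^3×A(h/2) = 11.5266365400; minus A(h) gives 10.0872744660.
Extrapolated: 10.0872744660 / 7 = 1.4410392094

1.441039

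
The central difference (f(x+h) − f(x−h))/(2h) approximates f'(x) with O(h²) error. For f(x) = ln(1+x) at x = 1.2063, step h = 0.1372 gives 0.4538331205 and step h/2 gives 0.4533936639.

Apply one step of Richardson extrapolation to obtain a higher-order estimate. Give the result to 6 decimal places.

Leading term ∝ h^2; use weight 4 = 2^2.
2^2·A(h/2) = 1.8135746556; minus A(h) gives 1.3597415351.
R = 1.3597415351/3 = 0.4532471784
Shift from A(h/2): −0.0001464855.

0.453247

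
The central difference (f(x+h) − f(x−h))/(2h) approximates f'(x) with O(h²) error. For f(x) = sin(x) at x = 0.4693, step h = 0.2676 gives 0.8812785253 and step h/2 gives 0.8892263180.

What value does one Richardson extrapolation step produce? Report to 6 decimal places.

r = 2, so 2^r = 4.
4 × 0.8892263180 − 0.8812785253 = 2.6756267467
(4 × 0.8892263180 − 0.8812785253)/(4 − 1) = 0.8918755822

0.891876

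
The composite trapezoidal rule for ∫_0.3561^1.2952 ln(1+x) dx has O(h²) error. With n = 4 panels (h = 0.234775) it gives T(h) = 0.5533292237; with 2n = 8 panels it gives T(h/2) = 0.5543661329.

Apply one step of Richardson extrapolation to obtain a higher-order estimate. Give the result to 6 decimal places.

0.554712

r = 2: numerator weight 4, denominator 3.
4*0.5543661329 = 2.2174645316; 2.2174645316 − 0.5533292237 = 1.6641353079
Denominator 4 − 1 = 3.
So the Richardson estimate is 0.5547117693.
Gap between inputs: 1.037e-03; correction applied: +0.0003456364.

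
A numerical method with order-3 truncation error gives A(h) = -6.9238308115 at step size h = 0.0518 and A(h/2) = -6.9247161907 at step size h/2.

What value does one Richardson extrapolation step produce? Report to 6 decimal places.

Error is O(h^3); halving h shrinks it by 2^3 = 8.
Numerator 8*A(h/2) − A(h) = 8*(-6.9247161907) − (-6.9238308115) = -48.4738987141
(-48.4738987141) ÷ 7 = -6.9248426734
Gap between inputs: 8.854e-04; correction applied: −0.0001264827.

-6.924843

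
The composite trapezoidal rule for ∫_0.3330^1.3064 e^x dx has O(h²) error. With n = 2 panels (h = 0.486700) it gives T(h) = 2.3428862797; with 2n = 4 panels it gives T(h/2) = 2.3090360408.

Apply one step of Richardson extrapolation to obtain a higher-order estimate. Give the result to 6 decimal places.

The method has order 2: 2^2 = 4.
4×2.3090360408 = 9.2361441632; 9.2361441632 − 2.3428862797 = 6.8932578835
R = 6.8932578835/3 = 2.2977526278

2.297753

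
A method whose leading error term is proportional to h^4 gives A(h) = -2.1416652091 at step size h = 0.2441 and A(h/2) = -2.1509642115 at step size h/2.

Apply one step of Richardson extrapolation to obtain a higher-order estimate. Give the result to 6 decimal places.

-2.151584

r = 4: numerator weight 16, denominator 15.
A(h/2) − A(h) = -2.1509642115 − (-2.1416652091) = -0.0092990024
Divide by 2^4 − 1 = 15: (-0.0092990024)/15 = -0.0006199335
R = -2.1509642115 − 0.0006199335 = -2.1515841450
Shift from A(h/2): −0.0006199335.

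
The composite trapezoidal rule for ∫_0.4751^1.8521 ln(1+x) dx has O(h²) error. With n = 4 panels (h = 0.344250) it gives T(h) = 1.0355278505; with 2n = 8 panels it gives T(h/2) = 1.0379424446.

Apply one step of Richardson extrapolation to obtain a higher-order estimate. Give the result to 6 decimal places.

1.038747

Order 2 gives 2^r = 4 and 2^r − 1 = 3.
Difference of the inputs: 1.0379424446 − 1.0355278505 = 0.0024145941
Divide by 2^2 − 1 = 3: 0.0024145941/3 = 0.0008048647
R = 1.0379424446 + 0.0008048647 = 1.0387473093
Gap between inputs: 2.415e-03; correction applied: +0.0008048647.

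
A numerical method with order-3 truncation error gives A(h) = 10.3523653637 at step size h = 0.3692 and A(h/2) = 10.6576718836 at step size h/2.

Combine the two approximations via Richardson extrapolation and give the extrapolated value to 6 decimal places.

10.701287

r = 3: numerator weight 8, denominator 7.
2^3×A(h/2) = 85.2613750688; minus A(h) gives 74.9090097051.
Divide by 2^3 − 1 = 7.
(8×10.6576718836 − 10.3523653637)/(8 − 1) = 10.7012871007
Gap between inputs: 3.053e-01; correction applied: +0.0436152171.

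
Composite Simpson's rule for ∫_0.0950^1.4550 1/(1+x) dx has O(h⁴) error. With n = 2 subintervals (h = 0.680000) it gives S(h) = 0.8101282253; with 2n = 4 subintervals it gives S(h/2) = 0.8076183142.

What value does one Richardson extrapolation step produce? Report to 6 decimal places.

r = 4, so 2^r = 16.
16 × 0.8076183142 = 12.9218930272; subtract 0.8101282253 → 12.1117648019
Denominator 16 − 1 = 15.
(16 × 0.8076183142 − 0.8101282253)/(16 − 1) = 0.8074509868

0.807451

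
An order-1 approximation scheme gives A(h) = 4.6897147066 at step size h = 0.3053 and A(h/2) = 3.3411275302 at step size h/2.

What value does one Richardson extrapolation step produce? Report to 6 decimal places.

Method order is 1; weight 2^1 = 2.
A(h/2) − A(h) = 3.3411275302 − 4.6897147066 = -1.3485871764
Divide by 2^1 − 1 = 1: (-1.3485871764)/1 = -1.3485871764
R = A(h/2) + (A(h/2) − A(h))/1 = 3.3411275302 − 1.3485871764 = 1.9925403538
Correction |R − A(h/2)| = 1.349e+00; gap |A(h/2) − A(h)| = 1.349e+00.

1.992540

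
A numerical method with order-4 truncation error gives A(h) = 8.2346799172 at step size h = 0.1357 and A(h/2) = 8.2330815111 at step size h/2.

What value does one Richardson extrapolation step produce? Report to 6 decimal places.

8.232975

The method has order 4: 2^4 = 16.
Weighted: 131.7293041776 − 8.2346799172 = 123.4946242604
R = 123.4946242604/15 = 8.2329749507
Gap between inputs: 1.598e-03; correction applied: −0.0001065604.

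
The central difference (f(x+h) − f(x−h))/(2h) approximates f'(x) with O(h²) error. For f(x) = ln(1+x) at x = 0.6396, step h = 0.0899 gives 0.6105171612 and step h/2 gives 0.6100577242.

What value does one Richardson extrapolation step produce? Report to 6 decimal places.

0.609905

Error is O(h^2); halving h shrinks it by 2^2 = 4.
2^2·A(h/2) = 2.4402308968; minus A(h) gives 1.8297137356.
Denominator 4 − 1 = 3.
1.8297137356 ÷ 3 = 0.6099045785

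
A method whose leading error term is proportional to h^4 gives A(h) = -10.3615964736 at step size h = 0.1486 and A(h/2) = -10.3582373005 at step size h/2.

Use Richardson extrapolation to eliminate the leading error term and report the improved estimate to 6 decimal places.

-10.358013

Method order is 4; weight 2^4 = 16.
Difference of the inputs: -10.3582373005 − (-10.3615964736) = 0.0033591731
Divide by 2^4 − 1 = 15: 0.0033591731/15 = 0.0002239449
R = -10.3582373005 + 0.0002239449 = -10.3580133556
Correction |R − A(h/2)| = 2.239e-04; gap |A(h/2) − A(h)| = 3.359e-03.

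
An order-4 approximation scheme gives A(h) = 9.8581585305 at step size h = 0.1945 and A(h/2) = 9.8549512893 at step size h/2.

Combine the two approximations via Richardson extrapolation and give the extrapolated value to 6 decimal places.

r = 4: numerator weight 16, denominator 15.
Numerator 16×A(h/2) − A(h) = 16×9.8549512893 − 9.8581585305 = 147.8210620983
Divide by 2^4 − 1 = 15.
147.8210620983 ÷ 15 = 9.8547374732
Gap between inputs: 3.207e-03; correction applied: −0.0002138161.

9.854737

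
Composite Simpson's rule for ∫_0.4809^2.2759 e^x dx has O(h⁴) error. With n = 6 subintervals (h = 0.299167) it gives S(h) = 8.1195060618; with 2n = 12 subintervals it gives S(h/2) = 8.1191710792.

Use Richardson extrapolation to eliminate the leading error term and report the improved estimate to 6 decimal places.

The method has order 4: 2^4 = 16.
16·8.1191710792 = 129.9067372672; 129.9067372672 − 8.1195060618 = 121.7872312054
Divide by 2^4 − 1 = 15.
Extrapolated: 121.7872312054 / 15 = 8.1191487470
Shift from A(h/2): −0.0000223322.

8.119149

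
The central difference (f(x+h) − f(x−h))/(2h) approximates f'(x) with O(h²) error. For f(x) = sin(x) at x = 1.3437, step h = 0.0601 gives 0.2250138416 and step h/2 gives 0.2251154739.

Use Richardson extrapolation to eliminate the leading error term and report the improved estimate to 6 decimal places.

Error is O(h^2); halving h shrinks it by 2^2 = 4.
4*0.2251154739 − 0.2250138416 = 0.6754480540
Extrapolated: 0.6754480540 / 3 = 0.2251493513

0.225149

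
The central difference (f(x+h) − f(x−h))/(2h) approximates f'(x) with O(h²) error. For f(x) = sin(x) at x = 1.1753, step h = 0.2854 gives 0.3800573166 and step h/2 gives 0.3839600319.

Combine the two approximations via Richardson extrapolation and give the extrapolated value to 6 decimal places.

0.385261

The method has order 2: 2^2 = 4.
4 × 0.3839600319 − 0.3800573166 = 1.1557828110
Divide by 2^2 − 1 = 3.
R = 1.1557828110/3 = 0.3852609370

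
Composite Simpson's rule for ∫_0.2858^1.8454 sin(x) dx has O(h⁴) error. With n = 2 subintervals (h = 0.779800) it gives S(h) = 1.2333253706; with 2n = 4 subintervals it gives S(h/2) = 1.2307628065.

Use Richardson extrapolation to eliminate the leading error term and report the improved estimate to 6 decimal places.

1.230592

r = 4: numerator weight 16, denominator 15.
16 × 1.2307628065 = 19.6922049040; 19.6922049040 − 1.2333253706 = 18.4588795334
Extrapolated: 18.4588795334 / 15 = 1.2305919689
Gap between inputs: 2.563e-03; correction applied: −0.0001708376.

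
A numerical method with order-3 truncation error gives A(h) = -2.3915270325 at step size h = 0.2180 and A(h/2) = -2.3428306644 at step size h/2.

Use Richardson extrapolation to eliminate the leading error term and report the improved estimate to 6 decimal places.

Error is O(h^3); halving h shrinks it by 2^3 = 8.
2^3×A(h/2) = -18.7426453152; minus A(h) gives -16.3511182827.
Denominator 8 − 1 = 7.
(8×(-2.3428306644) − (-2.3915270325))/(8 − 1) = -2.3358740404
Correction |R − A(h/2)| = 6.957e-03; gap |A(h/2) − A(h)| = 4.870e-02.

-2.335874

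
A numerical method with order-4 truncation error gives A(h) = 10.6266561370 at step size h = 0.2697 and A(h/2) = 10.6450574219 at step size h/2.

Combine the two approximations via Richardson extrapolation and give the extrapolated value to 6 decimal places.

10.646284

Order 4 gives 2^r = 16 and 2^r − 1 = 15.
16*10.6450574219 = 170.3209187504; 170.3209187504 − 10.6266561370 = 159.6942626134
Divide by 2^4 − 1 = 15.
R = 159.6942626134/15 = 10.6462841742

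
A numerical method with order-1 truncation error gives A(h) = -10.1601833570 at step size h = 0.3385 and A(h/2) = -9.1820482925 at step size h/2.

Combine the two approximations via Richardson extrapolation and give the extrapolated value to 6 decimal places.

-8.203913

Order 1 gives 2^r = 2 and 2^r − 1 = 1.
2 × (-9.1820482925) = -18.3640965850; (-18.3640965850) − (-10.1601833570) = -8.2039132280
Divide by 2^1 − 1 = 1.
So the Richardson estimate is -8.2039132280.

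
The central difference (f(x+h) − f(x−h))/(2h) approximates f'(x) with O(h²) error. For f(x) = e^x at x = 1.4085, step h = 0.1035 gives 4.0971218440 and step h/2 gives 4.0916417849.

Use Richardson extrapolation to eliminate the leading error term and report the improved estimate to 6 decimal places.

Error is O(h^2); halving h shrinks it by 2^2 = 4.
Difference of the inputs: 4.0916417849 − 4.0971218440 = -0.0054800591
Correction (A(h/2) − A(h))/(4 − 1) = (-0.0054800591)/3 = -0.0018266864
R = A(h/2) + (A(h/2) − A(h))/3 = 4.0916417849 − 0.0018266864 = 4.0898150985
Shift from A(h/2): −0.0018266864.

4.089815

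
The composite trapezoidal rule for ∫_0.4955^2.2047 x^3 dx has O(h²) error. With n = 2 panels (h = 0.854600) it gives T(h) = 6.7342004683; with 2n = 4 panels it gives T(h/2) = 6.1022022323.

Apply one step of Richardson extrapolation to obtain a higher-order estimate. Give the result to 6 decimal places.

Leading term ∝ h^2; use weight 4 = 2^2.
4·6.1022022323 = 24.4088089292; 24.4088089292 − 6.7342004683 = 17.6746084609
17.6746084609 ÷ 3 = 5.8915361536

5.891536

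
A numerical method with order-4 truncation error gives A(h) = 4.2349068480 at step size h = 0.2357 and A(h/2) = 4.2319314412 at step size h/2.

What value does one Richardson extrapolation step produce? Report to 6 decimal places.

4.231733

r = 4, so 2^r = 16.
Numerator 16 × A(h/2) − A(h) = 16 × 4.2319314412 − 4.2349068480 = 63.4759962112
Divide by 2^4 − 1 = 15.
(16 × 4.2319314412 − 4.2349068480)/(16 − 1) = 4.2317330807
Correction |R − A(h/2)| = 1.984e-04; gap |A(h/2) − A(h)| = 2.975e-03.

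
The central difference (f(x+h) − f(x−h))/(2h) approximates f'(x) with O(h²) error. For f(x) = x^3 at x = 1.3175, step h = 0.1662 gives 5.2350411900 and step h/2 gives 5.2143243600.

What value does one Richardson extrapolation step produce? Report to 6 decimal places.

Error is O(h^2); halving h shrinks it by 2^2 = 4.
4*5.2143243600 = 20.8572974400; 20.8572974400 − 5.2350411900 = 15.6222562500
Divide by 2^2 − 1 = 3.
So the Richardson estimate is 5.2074187500.
Shift from A(h/2): −0.0069056100.

5.207419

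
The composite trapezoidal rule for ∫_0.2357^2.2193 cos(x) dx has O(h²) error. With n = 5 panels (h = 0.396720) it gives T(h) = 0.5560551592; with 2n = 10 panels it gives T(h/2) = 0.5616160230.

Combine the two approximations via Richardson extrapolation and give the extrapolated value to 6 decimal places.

0.563470

r = 2: numerator weight 4, denominator 3.
Weighted: 2.2464640920 − 0.5560551592 = 1.6904089328
1.6904089328 ÷ 3 = 0.5634696443
Shift from A(h/2): +0.0018536213.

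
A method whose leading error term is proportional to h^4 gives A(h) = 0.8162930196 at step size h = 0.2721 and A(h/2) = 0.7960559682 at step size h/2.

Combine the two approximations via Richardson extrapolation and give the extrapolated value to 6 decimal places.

0.794707

With r = 4 the leading error scales as h^4, so the weight is 2^4 = 16.
Top: 16(0.7960559682) − (0.8162930196) = 11.9206024716
Denominator 16 − 1 = 15.
(16·0.7960559682 − 0.8162930196)/(16 − 1) = 0.7947068314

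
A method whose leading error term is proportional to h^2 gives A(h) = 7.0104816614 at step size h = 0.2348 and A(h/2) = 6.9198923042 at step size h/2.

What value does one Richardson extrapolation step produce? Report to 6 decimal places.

Leading term ∝ h^2; use weight 4 = 2^2.
4×6.9198923042 − 7.0104816614 = 20.6690875554
Divide by 2^2 − 1 = 3.
20.6690875554 ÷ 3 = 6.8896958518

6.889696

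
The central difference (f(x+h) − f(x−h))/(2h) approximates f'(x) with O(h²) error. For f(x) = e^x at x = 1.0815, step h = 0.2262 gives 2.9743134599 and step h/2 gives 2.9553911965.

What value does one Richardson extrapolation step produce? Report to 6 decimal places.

Order 2 gives 2^r = 4 and 2^r − 1 = 3.
Weighted: 11.8215647860 − 2.9743134599 = 8.8472513261
Divide by 2^2 − 1 = 3.
(4·2.9553911965 − 2.9743134599)/(4 − 1) = 2.9490837754
Gap between inputs: 1.892e-02; correction applied: −0.0063074211.

2.949084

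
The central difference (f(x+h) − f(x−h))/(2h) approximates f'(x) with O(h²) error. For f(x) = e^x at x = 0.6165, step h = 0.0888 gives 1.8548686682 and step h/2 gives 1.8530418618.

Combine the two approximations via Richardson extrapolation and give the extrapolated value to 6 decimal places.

1.852433

The method has order 2: 2^2 = 4.
Top: 4(1.8530418618) − (1.8548686682) = 5.5572987790
R = 5.5572987790/3 = 1.8524329263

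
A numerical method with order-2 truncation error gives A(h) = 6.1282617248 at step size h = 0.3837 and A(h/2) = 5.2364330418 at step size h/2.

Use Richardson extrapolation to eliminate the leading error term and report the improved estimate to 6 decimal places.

Leading term ∝ h^2; use weight 4 = 2^2.
4·5.2364330418 = 20.9457321672; subtract 6.1282617248 → 14.8174704424
14.8174704424 ÷ 3 = 4.9391568141
Gap between inputs: 8.918e-01; correction applied: −0.2972762277.

4.939157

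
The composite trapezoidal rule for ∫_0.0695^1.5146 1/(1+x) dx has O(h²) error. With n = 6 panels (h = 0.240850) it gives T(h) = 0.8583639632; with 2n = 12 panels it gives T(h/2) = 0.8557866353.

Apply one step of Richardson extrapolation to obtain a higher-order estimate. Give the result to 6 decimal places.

Leading term ∝ h^2; use weight 4 = 2^2.
A(h/2) − A(h) = 0.8557866353 − 0.8583639632 = -0.0025773279
Correction (A(h/2) − A(h))/(4 − 1) = (-0.0025773279)/3 = -0.0008591093
R = A(h/2) + (A(h/2) − A(h))/3 = 0.8557866353 − 0.0008591093 = 0.8549275260
Shift from A(h/2): −0.0008591093.

0.854928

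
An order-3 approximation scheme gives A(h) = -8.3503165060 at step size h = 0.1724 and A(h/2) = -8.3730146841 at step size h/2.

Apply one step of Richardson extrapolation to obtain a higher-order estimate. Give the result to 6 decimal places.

-8.376257

Order 3 gives 2^r = 8 and 2^r − 1 = 7.
8 × (-8.3730146841) = -66.9841174728; subtract (-8.3503165060) → -58.6338009668
(8 × (-8.3730146841) − (-8.3503165060))/(8 − 1) = -8.3762572810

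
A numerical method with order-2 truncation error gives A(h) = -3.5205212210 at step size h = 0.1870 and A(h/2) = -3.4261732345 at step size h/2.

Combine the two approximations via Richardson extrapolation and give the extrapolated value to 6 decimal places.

-3.394724

The method has order 2: 2^2 = 4.
4*(-3.4261732345) = -13.7046929380; subtract (-3.5205212210) → -10.1841717170
Divide by 2^2 − 1 = 3.
Extrapolated: (-10.1841717170) / 3 = -3.3947239057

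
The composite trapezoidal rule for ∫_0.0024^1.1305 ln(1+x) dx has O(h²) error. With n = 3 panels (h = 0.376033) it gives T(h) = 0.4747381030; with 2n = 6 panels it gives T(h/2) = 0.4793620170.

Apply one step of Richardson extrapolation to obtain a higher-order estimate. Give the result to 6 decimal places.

0.480903

Method order is 2; weight 2^2 = 4.
Numerator 4*A(h/2) − A(h) = 4*0.4793620170 − 0.4747381030 = 1.4427099650
Denominator 4 − 1 = 3.
Extrapolated: 1.4427099650 / 3 = 0.4809033217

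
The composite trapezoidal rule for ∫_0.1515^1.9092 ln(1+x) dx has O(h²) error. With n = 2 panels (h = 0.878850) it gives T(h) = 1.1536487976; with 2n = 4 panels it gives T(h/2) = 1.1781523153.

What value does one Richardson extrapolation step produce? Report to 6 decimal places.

Error is O(h^2); halving h shrinks it by 2^2 = 4.
2^2×A(h/2) = 4.7126092612; minus A(h) gives 3.5589604636.
Denominator 4 − 1 = 3.
3.5589604636 ÷ 3 = 1.1863201545

1.186320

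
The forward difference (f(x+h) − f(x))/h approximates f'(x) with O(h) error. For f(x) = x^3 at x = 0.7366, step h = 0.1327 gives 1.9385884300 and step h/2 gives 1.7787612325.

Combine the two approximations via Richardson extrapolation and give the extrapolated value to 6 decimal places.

1.618934

Order 1 gives 2^r = 2 and 2^r − 1 = 1.
2 × 1.7787612325 − 1.9385884300 = 1.6189340350
Denominator 2 − 1 = 1.
Result: 1.6189340350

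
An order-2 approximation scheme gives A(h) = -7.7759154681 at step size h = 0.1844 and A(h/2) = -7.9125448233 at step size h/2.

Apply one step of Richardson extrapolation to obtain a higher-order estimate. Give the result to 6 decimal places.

-7.958088

Error is O(h^2); halving h shrinks it by 2^2 = 4.
2^2×A(h/2) = -31.6501792932; minus A(h) gives -23.8742638251.
Denominator 4 − 1 = 3.
So the Richardson estimate is -7.9580879417.
Correction |R − A(h/2)| = 4.554e-02; gap |A(h/2) − A(h)| = 1.366e-01.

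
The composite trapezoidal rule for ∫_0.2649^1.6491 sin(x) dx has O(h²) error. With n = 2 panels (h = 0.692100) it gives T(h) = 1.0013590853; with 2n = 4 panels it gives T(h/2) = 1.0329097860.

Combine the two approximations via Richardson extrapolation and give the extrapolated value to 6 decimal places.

1.043427

r = 2, so 2^r = 4.
Numerator 4·A(h/2) − A(h) = 4·1.0329097860 − 1.0013590853 = 3.1302800587
Divide by 2^2 − 1 = 3.
R = 3.1302800587/3 = 1.0434266862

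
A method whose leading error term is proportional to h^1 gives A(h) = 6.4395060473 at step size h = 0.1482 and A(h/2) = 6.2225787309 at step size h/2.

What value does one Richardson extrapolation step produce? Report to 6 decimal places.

r = 1: numerator weight 2, denominator 1.
2×6.2225787309 = 12.4451574618; 12.4451574618 − 6.4395060473 = 6.0056514145
Divide by 2^1 − 1 = 1.
(2×6.2225787309 − 6.4395060473)/(2 − 1) = 6.0056514145

6.005651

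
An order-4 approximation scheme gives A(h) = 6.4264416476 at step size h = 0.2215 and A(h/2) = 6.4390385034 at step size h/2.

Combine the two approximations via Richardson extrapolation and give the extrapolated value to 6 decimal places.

6.439878

Order 4 gives 2^r = 16 and 2^r − 1 = 15.
Weighted: 103.0246160544 − 6.4264416476 = 96.5981744068
Denominator 16 − 1 = 15.
(16×6.4390385034 − 6.4264416476)/(16 − 1) = 6.4398782938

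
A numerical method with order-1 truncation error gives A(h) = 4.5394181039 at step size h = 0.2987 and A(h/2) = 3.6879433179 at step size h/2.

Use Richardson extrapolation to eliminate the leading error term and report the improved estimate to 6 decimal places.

2.836469

With r = 1 the leading error scales as h^1, so the weight is 2^1 = 2.
2×3.6879433179 = 7.3758866358; 7.3758866358 − 4.5394181039 = 2.8364685319
Denominator 2 − 1 = 1.
Result: 2.8364685319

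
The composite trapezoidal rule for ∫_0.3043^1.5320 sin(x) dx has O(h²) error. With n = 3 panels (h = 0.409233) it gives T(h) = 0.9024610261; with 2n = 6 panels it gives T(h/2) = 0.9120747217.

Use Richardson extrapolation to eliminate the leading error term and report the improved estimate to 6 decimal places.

0.915279

Order 2 gives 2^r = 4 and 2^r − 1 = 3.
4·0.9120747217 = 3.6482988868; subtract 0.9024610261 → 2.7458378607
Denominator 4 − 1 = 3.
So the Richardson estimate is 0.9152792869.
Correction |R − A(h/2)| = 3.205e-03; gap |A(h/2) − A(h)| = 9.614e-03.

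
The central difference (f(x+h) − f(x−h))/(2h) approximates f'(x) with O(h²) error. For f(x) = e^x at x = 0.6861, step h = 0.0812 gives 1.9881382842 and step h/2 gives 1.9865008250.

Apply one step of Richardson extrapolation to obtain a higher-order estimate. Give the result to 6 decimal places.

Order 2 gives 2^r = 4 and 2^r − 1 = 3.
4·1.9865008250 = 7.9460033000; subtract 1.9881382842 → 5.9578650158
R = 5.9578650158/3 = 1.9859550053

1.985955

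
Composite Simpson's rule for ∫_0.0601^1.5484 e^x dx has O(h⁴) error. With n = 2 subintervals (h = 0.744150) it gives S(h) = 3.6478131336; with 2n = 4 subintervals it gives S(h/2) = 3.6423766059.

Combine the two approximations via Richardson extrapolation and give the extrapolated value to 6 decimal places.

3.642014

Error is O(h^4); halving h shrinks it by 2^4 = 16.
16*3.6423766059 = 58.2780256944; 58.2780256944 − 3.6478131336 = 54.6302125608
54.6302125608 ÷ 15 = 3.6420141707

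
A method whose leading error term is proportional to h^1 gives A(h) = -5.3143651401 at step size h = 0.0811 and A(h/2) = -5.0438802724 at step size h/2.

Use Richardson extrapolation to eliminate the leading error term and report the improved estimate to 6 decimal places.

-4.773395

With r = 1 the leading error scales as h^1, so the weight is 2^1 = 2.
2·(-5.0438802724) = -10.0877605448; subtract (-5.3143651401) → -4.7733954047
Denominator 2 − 1 = 1.
Extrapolated: (-4.7733954047) / 1 = -4.7733954047
Shift from A(h/2): +0.2704848677.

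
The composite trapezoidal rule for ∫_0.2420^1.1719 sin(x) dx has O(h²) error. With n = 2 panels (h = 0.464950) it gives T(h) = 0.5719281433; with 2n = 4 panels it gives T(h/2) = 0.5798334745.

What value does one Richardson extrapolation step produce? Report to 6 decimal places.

0.582469

Error is O(h^2); halving h shrinks it by 2^2 = 4.
Top: 4(0.5798334745) − (0.5719281433) = 1.7474057547
R = 1.7474057547/3 = 0.5824685849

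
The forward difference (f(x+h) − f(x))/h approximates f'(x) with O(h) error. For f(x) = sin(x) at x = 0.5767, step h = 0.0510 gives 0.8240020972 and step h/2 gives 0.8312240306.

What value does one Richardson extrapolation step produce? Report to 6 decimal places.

0.838446

r = 1, so 2^r = 2.
2*0.8312240306 − 0.8240020972 = 0.8384459640
Denominator 2 − 1 = 1.
0.8384459640 ÷ 1 = 0.8384459640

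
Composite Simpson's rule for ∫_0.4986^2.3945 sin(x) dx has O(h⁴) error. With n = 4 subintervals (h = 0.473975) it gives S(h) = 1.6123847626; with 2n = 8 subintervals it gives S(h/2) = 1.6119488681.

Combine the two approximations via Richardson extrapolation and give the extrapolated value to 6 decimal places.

1.611920

The method has order 4: 2^4 = 16.
Top: 16(1.6119488681) − (1.6123847626) = 24.1787971270
(16 × 1.6119488681 − 1.6123847626)/(16 − 1) = 1.6119198085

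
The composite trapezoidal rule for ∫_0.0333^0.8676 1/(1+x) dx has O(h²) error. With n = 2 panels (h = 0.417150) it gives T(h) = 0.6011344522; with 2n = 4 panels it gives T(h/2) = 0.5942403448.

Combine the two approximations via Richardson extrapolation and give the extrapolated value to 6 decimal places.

0.591942

r = 2, so 2^r = 4.
Numerator 4 × A(h/2) − A(h) = 4 × 0.5942403448 − 0.6011344522 = 1.7758269270
1.7758269270 ÷ 3 = 0.5919423090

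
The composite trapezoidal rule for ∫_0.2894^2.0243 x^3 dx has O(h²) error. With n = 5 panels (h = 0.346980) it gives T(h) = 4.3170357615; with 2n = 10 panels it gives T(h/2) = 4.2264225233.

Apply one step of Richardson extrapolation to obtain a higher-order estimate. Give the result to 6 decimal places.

4.196218

Error is O(h^2); halving h shrinks it by 2^2 = 4.
Top: 4(4.2264225233) − (4.3170357615) = 12.5886543317
Denominator 4 − 1 = 3.
So the Richardson estimate is 4.1962181106.
Correction |R − A(h/2)| = 3.020e-02; gap |A(h/2) − A(h)| = 9.061e-02.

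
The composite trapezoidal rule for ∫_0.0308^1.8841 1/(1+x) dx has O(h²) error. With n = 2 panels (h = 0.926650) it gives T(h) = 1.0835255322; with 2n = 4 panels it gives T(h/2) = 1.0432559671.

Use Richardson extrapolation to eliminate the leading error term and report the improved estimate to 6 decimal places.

1.029833

Order 2 gives 2^r = 4 and 2^r − 1 = 3.
Numerator 4 × A(h/2) − A(h) = 4 × 1.0432559671 − 1.0835255322 = 3.0894983362
Denominator 4 − 1 = 3.
Result: 1.0298327787
Correction |R − A(h/2)| = 1.342e-02; gap |A(h/2) − A(h)| = 4.027e-02.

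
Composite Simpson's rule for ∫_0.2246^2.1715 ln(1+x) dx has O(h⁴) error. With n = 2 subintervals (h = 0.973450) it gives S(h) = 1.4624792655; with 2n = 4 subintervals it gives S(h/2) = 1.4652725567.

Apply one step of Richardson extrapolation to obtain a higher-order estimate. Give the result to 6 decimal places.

With r = 4 the leading error scales as h^4, so the weight is 2^4 = 16.
16 × 1.4652725567 − 1.4624792655 = 21.9818816417
Divide by 2^4 − 1 = 15.
Result: 1.4654587761
Gap between inputs: 2.793e-03; correction applied: +0.0001862194.

1.465459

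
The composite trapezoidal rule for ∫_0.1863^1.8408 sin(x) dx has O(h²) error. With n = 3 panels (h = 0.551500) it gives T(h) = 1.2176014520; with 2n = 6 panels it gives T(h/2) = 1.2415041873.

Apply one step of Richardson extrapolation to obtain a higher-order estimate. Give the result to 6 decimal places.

1.249472

Order 2 gives 2^r = 4 and 2^r − 1 = 3.
4 × 1.2415041873 = 4.9660167492; subtract 1.2176014520 → 3.7484152972
Extrapolated: 3.7484152972 / 3 = 1.2494717657
Shift from A(h/2): +0.0079675784.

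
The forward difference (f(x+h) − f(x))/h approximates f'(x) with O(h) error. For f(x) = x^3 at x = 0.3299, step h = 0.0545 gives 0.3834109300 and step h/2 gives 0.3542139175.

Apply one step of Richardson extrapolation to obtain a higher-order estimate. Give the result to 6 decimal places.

0.325017

Error is O(h^1); halving h shrinks it by 2^1 = 2.
2^1 × A(h/2) = 0.7084278350; minus A(h) gives 0.3250169050.
Denominator 2 − 1 = 1.
(2 × 0.3542139175 − 0.3834109300)/(2 − 1) = 0.3250169050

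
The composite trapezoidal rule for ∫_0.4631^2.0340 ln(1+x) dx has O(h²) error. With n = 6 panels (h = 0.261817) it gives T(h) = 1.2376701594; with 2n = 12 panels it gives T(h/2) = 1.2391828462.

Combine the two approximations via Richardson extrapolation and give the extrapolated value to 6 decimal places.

With r = 2 the leading error scales as h^2, so the weight is 2^2 = 4.
Difference of the inputs: 1.2391828462 − 1.2376701594 = 0.0015126868
Divide by 2^2 − 1 = 3: 0.0015126868/3 = 0.0005042289
R = 1.2391828462 + 0.0005042289 = 1.2396870751

1.239687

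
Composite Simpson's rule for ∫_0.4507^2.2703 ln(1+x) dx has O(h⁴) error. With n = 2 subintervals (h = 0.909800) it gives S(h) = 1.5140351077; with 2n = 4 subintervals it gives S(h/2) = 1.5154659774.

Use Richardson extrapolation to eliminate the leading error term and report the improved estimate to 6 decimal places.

1.515561

Method order is 4; weight 2^4 = 16.
16·1.5154659774 = 24.2474556384; subtract 1.5140351077 → 22.7334205307
Denominator 16 − 1 = 15.
Extrapolated: 22.7334205307 / 15 = 1.5155613687
Gap between inputs: 1.431e-03; correction applied: +0.0000953913.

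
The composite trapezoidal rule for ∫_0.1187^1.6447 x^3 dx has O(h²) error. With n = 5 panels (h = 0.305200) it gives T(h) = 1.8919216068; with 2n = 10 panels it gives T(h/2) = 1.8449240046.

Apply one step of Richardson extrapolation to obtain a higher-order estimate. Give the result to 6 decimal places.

1.829258

Order 2 gives 2^r = 4 and 2^r − 1 = 3.
2^2·A(h/2) = 7.3796960184; minus A(h) gives 5.4877744116.
Divide by 2^2 − 1 = 3.
Extrapolated: 5.4877744116 / 3 = 1.8292581372
Shift from A(h/2): −0.0156658674.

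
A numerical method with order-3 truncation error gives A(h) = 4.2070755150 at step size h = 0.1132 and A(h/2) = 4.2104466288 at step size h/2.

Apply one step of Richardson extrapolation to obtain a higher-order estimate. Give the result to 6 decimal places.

With r = 3 the leading error scales as h^3, so the weight is 2^3 = 8.
Top: 8(4.2104466288) − (4.2070755150) = 29.4764975154
Denominator 8 − 1 = 7.
Extrapolated: 29.4764975154 / 7 = 4.2109282165

4.210928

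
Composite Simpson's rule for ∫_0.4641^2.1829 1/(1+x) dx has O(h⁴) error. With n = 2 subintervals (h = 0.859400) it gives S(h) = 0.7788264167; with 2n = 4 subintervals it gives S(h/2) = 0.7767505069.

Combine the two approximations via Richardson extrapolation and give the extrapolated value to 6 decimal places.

The method has order 4: 2^4 = 16.
16*0.7767505069 = 12.4280081104; subtract 0.7788264167 → 11.6491816937
(16*0.7767505069 − 0.7788264167)/(16 − 1) = 0.7766121129
Gap between inputs: 2.076e-03; correction applied: −0.0001383940.

0.776612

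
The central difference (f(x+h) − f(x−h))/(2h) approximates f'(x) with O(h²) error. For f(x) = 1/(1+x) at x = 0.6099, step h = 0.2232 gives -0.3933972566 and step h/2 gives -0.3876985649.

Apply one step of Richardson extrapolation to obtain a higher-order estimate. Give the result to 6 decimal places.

Leading term ∝ h^2; use weight 4 = 2^2.
2^2 × A(h/2) = -1.5507942596; minus A(h) gives -1.1573970030.
Denominator 4 − 1 = 3.
R = (-1.1573970030)/3 = -0.3857990010

-0.385799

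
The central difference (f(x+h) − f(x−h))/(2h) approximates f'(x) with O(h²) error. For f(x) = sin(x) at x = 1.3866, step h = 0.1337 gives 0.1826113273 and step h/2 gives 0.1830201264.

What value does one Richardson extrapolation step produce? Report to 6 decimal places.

0.183156

Error is O(h^2); halving h shrinks it by 2^2 = 4.
Difference of the inputs: 0.1830201264 − 0.1826113273 = 0.0004087991
Divide by 2^2 − 1 = 3: 0.0004087991/3 = 0.0001362664
R = 0.1830201264 + 0.0001362664 = 0.1831563928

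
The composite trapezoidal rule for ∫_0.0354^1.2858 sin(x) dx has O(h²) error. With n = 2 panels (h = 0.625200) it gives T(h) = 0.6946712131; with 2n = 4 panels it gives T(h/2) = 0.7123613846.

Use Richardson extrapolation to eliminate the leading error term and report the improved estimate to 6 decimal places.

0.718258

Leading term ∝ h^2; use weight 4 = 2^2.
Numerator 4 × A(h/2) − A(h) = 4 × 0.7123613846 − 0.6946712131 = 2.1547743253
Denominator 4 − 1 = 3.
Result: 0.7182581084
Shift from A(h/2): +0.0058967238.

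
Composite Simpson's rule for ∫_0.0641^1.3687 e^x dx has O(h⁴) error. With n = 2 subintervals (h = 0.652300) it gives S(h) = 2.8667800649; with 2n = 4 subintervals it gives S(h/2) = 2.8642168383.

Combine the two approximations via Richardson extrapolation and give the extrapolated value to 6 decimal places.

r = 4, so 2^r = 16.
Top: 16(2.8642168383) − (2.8667800649) = 42.9606893479
Denominator 16 − 1 = 15.
(16 × 2.8642168383 − 2.8667800649)/(16 − 1) = 2.8640459565

2.864046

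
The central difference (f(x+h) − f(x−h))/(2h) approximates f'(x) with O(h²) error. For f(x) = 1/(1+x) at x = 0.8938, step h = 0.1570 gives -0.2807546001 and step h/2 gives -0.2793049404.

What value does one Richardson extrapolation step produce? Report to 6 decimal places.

Order 2 gives 2^r = 4 and 2^r − 1 = 3.
4×(-0.2793049404) = -1.1172197616; subtract (-0.2807546001) → -0.8364651615
Extrapolated: (-0.8364651615) / 3 = -0.2788217205
Correction |R − A(h/2)| = 4.832e-04; gap |A(h/2) − A(h)| = 1.450e-03.

-0.278822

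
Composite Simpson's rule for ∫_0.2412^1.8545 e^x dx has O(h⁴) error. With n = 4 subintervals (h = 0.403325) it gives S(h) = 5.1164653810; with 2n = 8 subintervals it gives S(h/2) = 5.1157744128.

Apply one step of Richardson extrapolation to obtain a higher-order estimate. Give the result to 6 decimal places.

The method has order 4: 2^4 = 16.
2^4*A(h/2) = 81.8523906048; minus A(h) gives 76.7359252238.
(16*5.1157744128 − 5.1164653810)/(16 − 1) = 5.1157283483
Shift from A(h/2): −0.0000460645.

5.115728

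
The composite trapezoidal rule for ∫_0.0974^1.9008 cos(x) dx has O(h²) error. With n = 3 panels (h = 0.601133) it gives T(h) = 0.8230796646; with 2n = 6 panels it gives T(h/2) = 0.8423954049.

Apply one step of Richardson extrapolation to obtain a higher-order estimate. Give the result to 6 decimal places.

0.848834

r = 2, so 2^r = 4.
4 × 0.8423954049 − 0.8230796646 = 2.5465019550
Extrapolated: 2.5465019550 / 3 = 0.8488339850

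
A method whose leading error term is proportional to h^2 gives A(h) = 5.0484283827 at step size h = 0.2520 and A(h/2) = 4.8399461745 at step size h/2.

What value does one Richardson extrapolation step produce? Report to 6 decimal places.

Leading term ∝ h^2; use weight 4 = 2^2.
Weighted: 19.3597846980 − 5.0484283827 = 14.3113563153
Extrapolated: 14.3113563153 / 3 = 4.7704521051

4.770452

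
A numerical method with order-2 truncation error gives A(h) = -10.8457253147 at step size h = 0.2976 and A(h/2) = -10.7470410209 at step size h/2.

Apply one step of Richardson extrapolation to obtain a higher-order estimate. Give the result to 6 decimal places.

-10.714146

With r = 2 the leading error scales as h^2, so the weight is 2^2 = 4.
4×(-10.7470410209) − (-10.8457253147) = -32.1424387689
Denominator 4 − 1 = 3.
Extrapolated: (-32.1424387689) / 3 = -10.7141462563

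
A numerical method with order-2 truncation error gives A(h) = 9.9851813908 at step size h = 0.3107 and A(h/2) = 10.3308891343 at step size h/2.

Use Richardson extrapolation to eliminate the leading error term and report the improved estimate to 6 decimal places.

Order 2 gives 2^r = 4 and 2^r − 1 = 3.
Top: 4(10.3308891343) − (9.9851813908) = 31.3383751464
R = 31.3383751464/3 = 10.4461250488
Gap between inputs: 3.457e-01; correction applied: +0.1152359145.

10.446125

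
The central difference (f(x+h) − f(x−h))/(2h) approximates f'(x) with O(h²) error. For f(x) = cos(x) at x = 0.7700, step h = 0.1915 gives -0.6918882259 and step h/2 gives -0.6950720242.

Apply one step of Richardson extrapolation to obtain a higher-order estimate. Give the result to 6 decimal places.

-0.696133

r = 2, so 2^r = 4.
Difference of the inputs: -0.6950720242 − (-0.6918882259) = -0.0031837983
Correction (A(h/2) − A(h))/(4 − 1) = (-0.0031837983)/3 = -0.0010612661
R = -0.6950720242 − 0.0010612661 = -0.6961332903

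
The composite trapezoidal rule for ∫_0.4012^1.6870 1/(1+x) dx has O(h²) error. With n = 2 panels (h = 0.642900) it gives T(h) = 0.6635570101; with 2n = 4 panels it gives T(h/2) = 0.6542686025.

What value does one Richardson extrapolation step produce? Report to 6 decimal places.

0.651172

r = 2: numerator weight 4, denominator 3.
Numerator 4 × A(h/2) − A(h) = 4 × 0.6542686025 − 0.6635570101 = 1.9535173999
Denominator 4 − 1 = 3.
1.9535173999 ÷ 3 = 0.6511724666
Correction |R − A(h/2)| = 3.096e-03; gap |A(h/2) − A(h)| = 9.288e-03.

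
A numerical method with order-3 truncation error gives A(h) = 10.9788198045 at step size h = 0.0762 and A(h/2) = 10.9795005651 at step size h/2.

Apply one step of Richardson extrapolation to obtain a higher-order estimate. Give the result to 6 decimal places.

10.979598

r = 3: numerator weight 8, denominator 7.
8·10.9795005651 = 87.8360045208; 87.8360045208 − 10.9788198045 = 76.8571847163
R = 76.8571847163/7 = 10.9795978166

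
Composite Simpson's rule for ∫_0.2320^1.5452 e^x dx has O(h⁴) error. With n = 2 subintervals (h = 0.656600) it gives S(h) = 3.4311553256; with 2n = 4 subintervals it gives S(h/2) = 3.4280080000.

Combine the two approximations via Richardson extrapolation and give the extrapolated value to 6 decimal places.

The method has order 4: 2^4 = 16.
Numerator 16·A(h/2) − A(h) = 16·3.4280080000 − 3.4311553256 = 51.4169726744
Denominator 16 − 1 = 15.
Extrapolated: 51.4169726744 / 15 = 3.4277981783

3.427798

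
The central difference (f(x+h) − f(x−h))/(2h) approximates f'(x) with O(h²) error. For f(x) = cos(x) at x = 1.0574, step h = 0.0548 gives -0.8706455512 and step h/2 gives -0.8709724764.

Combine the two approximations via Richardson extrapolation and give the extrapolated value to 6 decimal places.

-0.871081

The method has order 2: 2^2 = 4.
4*(-0.8709724764) = -3.4838899056; (-3.4838899056) − (-0.8706455512) = -2.6132443544
Divide by 2^2 − 1 = 3.
Extrapolated: (-2.6132443544) / 3 = -0.8710814515
Shift from A(h/2): −0.0001089751.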